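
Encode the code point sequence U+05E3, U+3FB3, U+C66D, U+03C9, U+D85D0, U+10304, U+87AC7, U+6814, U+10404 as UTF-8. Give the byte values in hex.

D7 A3 E3 BE B3 EC 99 AD CF 89 F3 98 97 90 F0 90 8C 84 F2 87 AB 87 E6 A0 94 F0 90 90 84

U+05E3: 2-byte form → D7 A3.
U+3FB3: 3-byte form → E3 BE B3.
U+C66D: 3-byte form → EC 99 AD.
U+03C9: 2-byte form → CF 89.
U+D85D0: 4-byte form → F3 98 97 90.
U+10304: 4-byte form → F0 90 8C 84.
U+87AC7: 4-byte form → F2 87 AB 87.
U+6814: 3-byte form → E6 A0 94.
U+10404: 4-byte form → F0 90 90 84.
Concatenated (29 bytes): D7 A3 E3 BE B3 EC 99 AD CF 89 F3 98 97 90 F0 90 8C 84 F2 87 AB 87 E6 A0 94 F0 90 90 84.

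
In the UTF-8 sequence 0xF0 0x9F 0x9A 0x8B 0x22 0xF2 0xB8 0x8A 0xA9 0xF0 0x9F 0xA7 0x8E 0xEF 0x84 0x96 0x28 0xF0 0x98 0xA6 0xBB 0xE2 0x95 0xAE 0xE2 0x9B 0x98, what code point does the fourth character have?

U+1F9CE

Offset 0: leading byte 0xF0 = 11110000 → 4-byte char #1 = F0 9F 9A 8B.
Offset 4: leading byte 0x22 = 00100010 → 1-byte char #2 = 22.
Offset 5: leading byte 0xF2 = 11110010 → 4-byte char #3 = F2 B8 8A A9.
Offset 9: leading byte 0xF0 = 11110000 → 4-byte char #4 = F0 9F A7 8E.
Leading byte 0xF0 = 11110000 matches 11110xxx → 4-byte sequence.
Byte 1: 0xF0 = 11110000, payload 000 (3 bits).
Byte 2: 0x9F = 10011111 (10xxxxxx ✓), payload 011111.
Byte 3: 0xA7 = 10100111 (10xxxxxx ✓), payload 100111.
Byte 4: 0x8E = 10001110 (10xxxxxx ✓), payload 001110.
Concatenate: 000011111100111001110 = 0x1F9CE (21 bits → U+1F9CE).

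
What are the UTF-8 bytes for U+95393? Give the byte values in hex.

F2 95 8E 93

U+95393 = 0x95393 = 611219 decimal. In range U+10000–U+10FFFF → 4-byte form: 11110xxx 10xxxxxx 10xxxxxx 10xxxxxx.
Binary (21 bits): 010010101001110010011.
Split 3+6+6+6: 010 | 010101 | 001110 | 010011.
Byte 1: 11110010 = 0xF2.
Byte 2: 10010101 = 0x95.
Byte 3: 10001110 = 0x8E.
Byte 4: 10010011 = 0x93.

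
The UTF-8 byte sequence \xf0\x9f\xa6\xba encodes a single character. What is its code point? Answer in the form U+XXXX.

Leading byte 0xF0 = 11110000 matches 11110xxx → 4-byte sequence.
Byte 1: 0xF0 = 11110000, payload 000 (3 bits).
Byte 2: 0x9F = 10011111 (10xxxxxx ✓), payload 011111.
Byte 3: 0xA6 = 10100110 (10xxxxxx ✓), payload 100110.
Byte 4: 0xBA = 10111010 (10xxxxxx ✓), payload 111010.
Concatenate: 000011111100110111010 = 0x1F9BA (21 bits → U+1F9BA).

U+1F9BA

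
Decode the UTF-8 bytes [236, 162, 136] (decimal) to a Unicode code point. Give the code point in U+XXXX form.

Leading byte 0xEC = 11101100 matches 1110xxxx → 3-byte sequence.
Byte 1: 0xEC = 11101100, payload 1100 (4 bits).
Byte 2: 0xA2 = 10100010 (10xxxxxx ✓), payload 100010.
Byte 3: 0x88 = 10001000 (10xxxxxx ✓), payload 001000.
Concatenate: 1100100010001000 = 0xC888 (16 bits → U+C888).

U+C888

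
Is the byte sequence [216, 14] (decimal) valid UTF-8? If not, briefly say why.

Leading byte 0xD8 = 11011000 → 2-byte form.
Byte 2 is 0x0E = 00001110, which is not 10xxxxxx — expected a continuation byte.

invalid (non-continuation byte where continuation expected)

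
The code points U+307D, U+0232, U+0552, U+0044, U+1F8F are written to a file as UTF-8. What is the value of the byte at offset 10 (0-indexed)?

U+307D → 3-byte form E3 81 BD at offsets 0–2.
U+0232 → 2-byte form C8 B2 at offsets 3–4.
U+0552 → 2-byte form D5 92 at offsets 5–6.
U+0044 → 1-byte form 44 at offsets 7–7.
U+1F8F → 3-byte form E1 BE 8F at offsets 8–10.
Offset 10 falls in char 5's range; it's byte 3 of E1 BE 8F = 0x8F.

0x8F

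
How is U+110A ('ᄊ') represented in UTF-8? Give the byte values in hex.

U+110A = 0x110A = 4362 decimal. In range U+0800–U+FFFF → 3-byte form: 1110xxxx 10xxxxxx 10xxxxxx.
Binary (16 bits): 0001000100001010.
Split 4+6+6: 0001 | 000100 | 001010.
Byte 1: 11100001 = 0xE1.
Byte 2: 10000100 = 0x84.
Byte 3: 10001010 = 0x8A.

E1 84 8A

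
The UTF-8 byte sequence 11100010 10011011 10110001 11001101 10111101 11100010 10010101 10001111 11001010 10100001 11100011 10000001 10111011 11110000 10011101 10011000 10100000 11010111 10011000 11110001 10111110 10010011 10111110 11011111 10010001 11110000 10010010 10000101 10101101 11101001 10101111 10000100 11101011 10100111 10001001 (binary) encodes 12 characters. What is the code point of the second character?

Offset 0: leading byte 0xE2 = 11100010 → 3-byte char #1 = E2 9B B1.
Offset 3: leading byte 0xCD = 11001101 → 2-byte char #2 = CD BD.
Leading byte 0xCD = 11001101 matches 110xxxxx → 2-byte sequence.
Byte 1: 0xCD = 11001101, payload 01101 (5 bits).
Byte 2: 0xBD = 10111101 (10xxxxxx ✓), payload 111101.
Concatenate: 01101111101 = 0x37D (11 bits → U+037D).

U+037D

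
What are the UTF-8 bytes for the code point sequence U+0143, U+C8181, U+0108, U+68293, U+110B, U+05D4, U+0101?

U+0143: 2-byte form → C5 83.
U+C8181: 4-byte form → F3 88 86 81.
U+0108: 2-byte form → C4 88.
U+68293: 4-byte form → F1 A8 8A 93.
U+110B: 3-byte form → E1 84 8B.
U+05D4: 2-byte form → D7 94.
U+0101: 2-byte form → C4 81.
Concatenated (19 bytes): C5 83 F3 88 86 81 C4 88 F1 A8 8A 93 E1 84 8B D7 94 C4 81.

C5 83 F3 88 86 81 C4 88 F1 A8 8A 93 E1 84 8B D7 94 C4 81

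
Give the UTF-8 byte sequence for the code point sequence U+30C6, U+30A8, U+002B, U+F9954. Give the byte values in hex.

E3 83 86 E3 82 A8 2B F3 B9 A5 94

U+30C6: 3-byte form → E3 83 86.
U+30A8: 3-byte form → E3 82 A8.
U+002B: 1-byte form → 2B.
U+F9954: 4-byte form → F3 B9 A5 94.
Concatenated (11 bytes): E3 83 86 E3 82 A8 2B F3 B9 A5 94.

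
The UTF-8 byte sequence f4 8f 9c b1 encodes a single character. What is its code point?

U+10F731

Leading byte 0xF4 = 11110100 matches 11110xxx → 4-byte sequence.
Byte 1: 0xF4 = 11110100, payload 100 (3 bits).
Byte 2: 0x8F = 10001111 (10xxxxxx ✓), payload 001111.
Byte 3: 0x9C = 10011100 (10xxxxxx ✓), payload 011100.
Byte 4: 0xB1 = 10110001 (10xxxxxx ✓), payload 110001.
Concatenate: 100001111011100110001 = 0x10F731 (21 bits → U+10F731).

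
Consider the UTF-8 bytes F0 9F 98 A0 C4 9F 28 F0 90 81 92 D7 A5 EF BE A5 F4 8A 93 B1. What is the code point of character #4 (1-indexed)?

U+10052

Offset 0: leading byte 0xF0 = 11110000 → 4-byte char #1 = F0 9F 98 A0.
Offset 4: leading byte 0xC4 = 11000100 → 2-byte char #2 = C4 9F.
Offset 6: leading byte 0x28 = 00101000 → 1-byte char #3 = 28.
Offset 7: leading byte 0xF0 = 11110000 → 4-byte char #4 = F0 90 81 92.
Leading byte 0xF0 = 11110000 matches 11110xxx → 4-byte sequence.
Byte 1: 0xF0 = 11110000, payload 000 (3 bits).
Byte 2: 0x90 = 10010000 (10xxxxxx ✓), payload 010000.
Byte 3: 0x81 = 10000001 (10xxxxxx ✓), payload 000001.
Byte 4: 0x92 = 10010010 (10xxxxxx ✓), payload 010010.
Concatenate: 000010000000001010010 = 0x10052 (21 bits → U+10052).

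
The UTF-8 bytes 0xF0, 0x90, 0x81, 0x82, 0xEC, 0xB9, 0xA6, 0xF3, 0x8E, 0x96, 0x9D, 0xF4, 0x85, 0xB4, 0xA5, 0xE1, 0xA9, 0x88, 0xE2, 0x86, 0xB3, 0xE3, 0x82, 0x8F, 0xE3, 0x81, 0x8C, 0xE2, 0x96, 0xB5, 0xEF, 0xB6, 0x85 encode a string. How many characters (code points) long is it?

10

Byte at offset 0: 0xF0 = 11110000 → 4-byte char (#1). Advance 4.
Byte at offset 4: 0xEC = 11101100 → 3-byte char (#2). Advance 3.
Byte at offset 7: 0xF3 = 11110011 → 4-byte char (#3). Advance 4.
Byte at offset 11: 0xF4 = 11110100 → 4-byte char (#4). Advance 4.
Byte at offset 15: 0xE1 = 11100001 → 3-byte char (#5). Advance 3.
Byte at offset 18: 0xE2 = 11100010 → 3-byte char (#6). Advance 3.
Byte at offset 21: 0xE3 = 11100011 → 3-byte char (#7). Advance 3.
Byte at offset 24: 0xE3 = 11100011 → 3-byte char (#8). Advance 3.
Byte at offset 27: 0xE2 = 11100010 → 3-byte char (#9). Advance 3.
Byte at offset 30: 0xEF = 11101111 → 3-byte char (#10). Advance 3.
Reached end at offset 33 after 10 code points.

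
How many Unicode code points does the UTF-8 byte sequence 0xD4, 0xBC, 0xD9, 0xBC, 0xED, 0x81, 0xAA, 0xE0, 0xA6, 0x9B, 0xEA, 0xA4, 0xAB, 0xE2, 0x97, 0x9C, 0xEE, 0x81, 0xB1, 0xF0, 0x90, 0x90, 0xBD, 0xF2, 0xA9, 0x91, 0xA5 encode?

9

Byte at offset 0: 0xD4 = 11010100 → 2-byte char (#1). Advance 2.
Byte at offset 2: 0xD9 = 11011001 → 2-byte char (#2). Advance 2.
Byte at offset 4: 0xED = 11101101 → 3-byte char (#3). Advance 3.
Byte at offset 7: 0xE0 = 11100000 → 3-byte char (#4). Advance 3.
Byte at offset 10: 0xEA = 11101010 → 3-byte char (#5). Advance 3.
Byte at offset 13: 0xE2 = 11100010 → 3-byte char (#6). Advance 3.
Byte at offset 16: 0xEE = 11101110 → 3-byte char (#7). Advance 3.
Byte at offset 19: 0xF0 = 11110000 → 4-byte char (#8). Advance 4.
Byte at offset 23: 0xF2 = 11110010 → 4-byte char (#9). Advance 4.
Reached end at offset 27 after 9 code points.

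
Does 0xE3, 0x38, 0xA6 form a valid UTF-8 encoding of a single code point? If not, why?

invalid (non-continuation byte where continuation expected)

Leading byte 0xE3 = 11100011 → 3-byte form.
Byte 2 is 0x38 = 00111000, which is not 10xxxxxx — expected a continuation byte.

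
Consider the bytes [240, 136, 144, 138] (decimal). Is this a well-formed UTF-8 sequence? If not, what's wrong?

invalid (overlong encoding)

Leading byte 0xF0 = 11110000 → 4-byte form.
Continuation bytes all match 10xxxxxx. Payload decodes to 0x840A.
But 0x840A < 0x10000, the minimum for a 4-byte sequence — this is an overlong encoding.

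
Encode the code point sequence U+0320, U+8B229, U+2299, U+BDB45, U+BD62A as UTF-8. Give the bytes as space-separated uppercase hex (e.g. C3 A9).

CC A0 F2 8B 88 A9 E2 8A 99 F2 BD AD 85 F2 BD 98 AA

U+0320: 2-byte form → CC A0.
U+8B229: 4-byte form → F2 8B 88 A9.
U+2299: 3-byte form → E2 8A 99.
U+BDB45: 4-byte form → F2 BD AD 85.
U+BD62A: 4-byte form → F2 BD 98 AA.
Concatenated (17 bytes): CC A0 F2 8B 88 A9 E2 8A 99 F2 BD AD 85 F2 BD 98 AA.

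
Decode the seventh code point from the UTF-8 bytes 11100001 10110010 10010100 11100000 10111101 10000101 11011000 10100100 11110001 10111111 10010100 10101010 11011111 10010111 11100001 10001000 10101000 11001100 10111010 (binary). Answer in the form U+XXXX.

U+033A

Offset 0: leading byte 0xE1 = 11100001 → 3-byte char #1 = E1 B2 94.
Offset 3: leading byte 0xE0 = 11100000 → 3-byte char #2 = E0 BD 85.
Offset 6: leading byte 0xD8 = 11011000 → 2-byte char #3 = D8 A4.
Offset 8: leading byte 0xF1 = 11110001 → 4-byte char #4 = F1 BF 94 AA.
Offset 12: leading byte 0xDF = 11011111 → 2-byte char #5 = DF 97.
Offset 14: leading byte 0xE1 = 11100001 → 3-byte char #6 = E1 88 A8.
Offset 17: leading byte 0xCC = 11001100 → 2-byte char #7 = CC BA.
Leading byte 0xCC = 11001100 matches 110xxxxx → 2-byte sequence.
Byte 1: 0xCC = 11001100, payload 01100 (5 bits).
Byte 2: 0xBA = 10111010 (10xxxxxx ✓), payload 111010.
Concatenate: 01100111010 = 0x33A (11 bits → U+033A).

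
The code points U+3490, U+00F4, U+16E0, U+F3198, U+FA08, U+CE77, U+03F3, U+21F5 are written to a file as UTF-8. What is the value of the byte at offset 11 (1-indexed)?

0x86

1-indexed offset 11 is 0-indexed offset 10.
U+3490 → 3-byte form E3 92 90 at offsets 0–2.
U+00F4 → 2-byte form C3 B4 at offsets 3–4.
U+16E0 → 3-byte form E1 9B A0 at offsets 5–7.
U+F3198 → 4-byte form F3 B3 86 98 at offsets 8–11.
Offset 10 falls in char 4's range; it's byte 3 of F3 B3 86 98 = 0x86.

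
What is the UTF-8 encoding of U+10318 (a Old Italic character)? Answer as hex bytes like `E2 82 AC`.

U+10318 = 0x10318 = 66328 decimal. In range U+10000–U+10FFFF → 4-byte form: 11110xxx 10xxxxxx 10xxxxxx 10xxxxxx.
Binary (21 bits): 000010000001100011000.
Split 3+6+6+6: 000 | 010000 | 001100 | 011000.
Byte 1: 11110000 = 0xF0.
Byte 2: 10010000 = 0x90.
Byte 3: 10001100 = 0x8C.
Byte 4: 10011000 = 0x98.

F0 90 8C 98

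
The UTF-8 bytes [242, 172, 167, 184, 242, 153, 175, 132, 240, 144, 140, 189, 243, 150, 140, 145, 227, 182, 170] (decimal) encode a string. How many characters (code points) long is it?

Byte at offset 0: 0xF2 = 11110010 → 4-byte char (#1). Advance 4.
Byte at offset 4: 0xF2 = 11110010 → 4-byte char (#2). Advance 4.
Byte at offset 8: 0xF0 = 11110000 → 4-byte char (#3). Advance 4.
Byte at offset 12: 0xF3 = 11110011 → 4-byte char (#4). Advance 4.
Byte at offset 16: 0xE3 = 11100011 → 3-byte char (#5). Advance 3.
Reached end at offset 19 after 5 code points.

5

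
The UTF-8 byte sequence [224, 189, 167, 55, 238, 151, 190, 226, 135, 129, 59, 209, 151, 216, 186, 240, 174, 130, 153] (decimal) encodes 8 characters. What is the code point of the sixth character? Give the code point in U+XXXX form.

Offset 0: leading byte 0xE0 = 11100000 → 3-byte char #1 = E0 BD A7.
Offset 3: leading byte 0x37 = 00110111 → 1-byte char #2 = 37.
Offset 4: leading byte 0xEE = 11101110 → 3-byte char #3 = EE 97 BE.
Offset 7: leading byte 0xE2 = 11100010 → 3-byte char #4 = E2 87 81.
Offset 10: leading byte 0x3B = 00111011 → 1-byte char #5 = 3B.
Offset 11: leading byte 0xD1 = 11010001 → 2-byte char #6 = D1 97.
Leading byte 0xD1 = 11010001 matches 110xxxxx → 2-byte sequence.
Byte 1: 0xD1 = 11010001, payload 10001 (5 bits).
Byte 2: 0x97 = 10010111 (10xxxxxx ✓), payload 010111.
Concatenate: 10001010111 = 0x457 (11 bits → U+0457).

U+0457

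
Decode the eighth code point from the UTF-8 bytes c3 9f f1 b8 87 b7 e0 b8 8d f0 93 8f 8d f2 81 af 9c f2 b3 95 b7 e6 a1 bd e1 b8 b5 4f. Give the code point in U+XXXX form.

Offset 0: leading byte 0xC3 = 11000011 → 2-byte char #1 = C3 9F.
Offset 2: leading byte 0xF1 = 11110001 → 4-byte char #2 = F1 B8 87 B7.
Offset 6: leading byte 0xE0 = 11100000 → 3-byte char #3 = E0 B8 8D.
Offset 9: leading byte 0xF0 = 11110000 → 4-byte char #4 = F0 93 8F 8D.
Offset 13: leading byte 0xF2 = 11110010 → 4-byte char #5 = F2 81 AF 9C.
Offset 17: leading byte 0xF2 = 11110010 → 4-byte char #6 = F2 B3 95 B7.
Offset 21: leading byte 0xE6 = 11100110 → 3-byte char #7 = E6 A1 BD.
Offset 24: leading byte 0xE1 = 11100001 → 3-byte char #8 = E1 B8 B5.
Leading byte 0xE1 = 11100001 matches 1110xxxx → 3-byte sequence.
Byte 1: 0xE1 = 11100001, payload 0001 (4 bits).
Byte 2: 0xB8 = 10111000 (10xxxxxx ✓), payload 111000.
Byte 3: 0xB5 = 10110101 (10xxxxxx ✓), payload 110101.
Concatenate: 0001111000110101 = 0x1E35 (16 bits → U+1E35).

U+1E35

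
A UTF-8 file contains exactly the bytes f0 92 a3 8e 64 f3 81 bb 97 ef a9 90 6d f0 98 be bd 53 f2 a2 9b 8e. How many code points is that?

Byte at offset 0: 0xF0 = 11110000 → 4-byte char (#1). Advance 4.
Byte at offset 4: 0x64 = 01100100 → 1-byte char (#2). Advance 1.
Byte at offset 5: 0xF3 = 11110011 → 4-byte char (#3). Advance 4.
Byte at offset 9: 0xEF = 11101111 → 3-byte char (#4). Advance 3.
Byte at offset 12: 0x6D = 01101101 → 1-byte char (#5). Advance 1.
Byte at offset 13: 0xF0 = 11110000 → 4-byte char (#6). Advance 4.
Byte at offset 17: 0x53 = 01010011 → 1-byte char (#7). Advance 1.
Byte at offset 18: 0xF2 = 11110010 → 4-byte char (#8). Advance 4.
Reached end at offset 22 after 8 code points.

8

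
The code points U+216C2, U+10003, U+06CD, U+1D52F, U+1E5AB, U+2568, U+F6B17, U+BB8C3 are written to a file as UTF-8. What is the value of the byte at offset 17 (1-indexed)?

0x96

1-indexed offset 17 is 0-indexed offset 16.
U+216C2 → 4-byte form F0 A1 9B 82 at offsets 0–3.
U+10003 → 4-byte form F0 90 80 83 at offsets 4–7.
U+06CD → 2-byte form DB 8D at offsets 8–9.
U+1D52F → 4-byte form F0 9D 94 AF at offsets 10–13.
U+1E5AB → 4-byte form F0 9E 96 AB at offsets 14–17.
Offset 16 falls in char 5's range; it's byte 3 of F0 9E 96 AB = 0x96.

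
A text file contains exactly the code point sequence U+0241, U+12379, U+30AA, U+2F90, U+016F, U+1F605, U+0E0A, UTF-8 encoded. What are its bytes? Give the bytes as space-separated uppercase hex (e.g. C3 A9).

U+0241: 2-byte form → C9 81.
U+12379: 4-byte form → F0 92 8D B9.
U+30AA: 3-byte form → E3 82 AA.
U+2F90: 3-byte form → E2 BE 90.
U+016F: 2-byte form → C5 AF.
U+1F605: 4-byte form → F0 9F 98 85.
U+0E0A: 3-byte form → E0 B8 8A.
Concatenated (21 bytes): C9 81 F0 92 8D B9 E3 82 AA E2 BE 90 C5 AF F0 9F 98 85 E0 B8 8A.

C9 81 F0 92 8D B9 E3 82 AA E2 BE 90 C5 AF F0 9F 98 85 E0 B8 8A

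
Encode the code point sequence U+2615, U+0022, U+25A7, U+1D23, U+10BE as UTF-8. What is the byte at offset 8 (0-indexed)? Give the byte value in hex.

0xB4

U+2615 → 3-byte form E2 98 95 at offsets 0–2.
U+0022 → 1-byte form 22 at offsets 3–3.
U+25A7 → 3-byte form E2 96 A7 at offsets 4–6.
U+1D23 → 3-byte form E1 B4 A3 at offsets 7–9.
Offset 8 falls in char 4's range; it's byte 2 of E1 B4 A3 = 0xB4.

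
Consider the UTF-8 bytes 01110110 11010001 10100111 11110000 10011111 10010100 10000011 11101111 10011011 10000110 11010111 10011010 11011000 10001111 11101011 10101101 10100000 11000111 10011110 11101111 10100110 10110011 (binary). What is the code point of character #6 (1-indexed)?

Offset 0: leading byte 0x76 = 01110110 → 1-byte char #1 = 76.
Offset 1: leading byte 0xD1 = 11010001 → 2-byte char #2 = D1 A7.
Offset 3: leading byte 0xF0 = 11110000 → 4-byte char #3 = F0 9F 94 83.
Offset 7: leading byte 0xEF = 11101111 → 3-byte char #4 = EF 9B 86.
Offset 10: leading byte 0xD7 = 11010111 → 2-byte char #5 = D7 9A.
Offset 12: leading byte 0xD8 = 11011000 → 2-byte char #6 = D8 8F.
Leading byte 0xD8 = 11011000 matches 110xxxxx → 2-byte sequence.
Byte 1: 0xD8 = 11011000, payload 11000 (5 bits).
Byte 2: 0x8F = 10001111 (10xxxxxx ✓), payload 001111.
Concatenate: 11000001111 = 0x60F (11 bits → U+060F).

U+060F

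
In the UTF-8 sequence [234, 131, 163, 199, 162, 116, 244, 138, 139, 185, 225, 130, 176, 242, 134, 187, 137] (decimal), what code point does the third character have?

U+0074

Offset 0: leading byte 0xEA = 11101010 → 3-byte char #1 = EA 83 A3.
Offset 3: leading byte 0xC7 = 11000111 → 2-byte char #2 = C7 A2.
Offset 5: leading byte 0x74 = 01110100 → 1-byte char #3 = 74.
Leading byte 0x74 = 01110100 matches 0xxxxxxx → 1-byte sequence.
Byte 1: 0x74 = 01110100, payload 1110100 (7 bits).
Concatenate: 1110100 = 0x74 (7 bits → U+0074).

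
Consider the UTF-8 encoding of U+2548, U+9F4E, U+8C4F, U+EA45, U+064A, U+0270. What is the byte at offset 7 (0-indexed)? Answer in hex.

0xB1

U+2548 → 3-byte form E2 95 88 at offsets 0–2.
U+9F4E → 3-byte form E9 BD 8E at offsets 3–5.
U+8C4F → 3-byte form E8 B1 8F at offsets 6–8.
Offset 7 falls in char 3's range; it's byte 2 of E8 B1 8F = 0xB1.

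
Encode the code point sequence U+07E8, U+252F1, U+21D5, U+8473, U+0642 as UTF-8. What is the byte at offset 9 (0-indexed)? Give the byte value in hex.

U+07E8 → 2-byte form DF A8 at offsets 0–1.
U+252F1 → 4-byte form F0 A5 8B B1 at offsets 2–5.
U+21D5 → 3-byte form E2 87 95 at offsets 6–8.
U+8473 → 3-byte form E8 91 B3 at offsets 9–11.
Offset 9 falls in char 4's range; it's byte 1 of E8 91 B3 = 0xE8.

0xE8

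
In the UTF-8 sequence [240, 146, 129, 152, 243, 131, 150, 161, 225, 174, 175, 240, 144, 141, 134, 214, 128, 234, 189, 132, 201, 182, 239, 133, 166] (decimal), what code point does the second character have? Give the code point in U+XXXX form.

Offset 0: leading byte 0xF0 = 11110000 → 4-byte char #1 = F0 92 81 98.
Offset 4: leading byte 0xF3 = 11110011 → 4-byte char #2 = F3 83 96 A1.
Leading byte 0xF3 = 11110011 matches 11110xxx → 4-byte sequence.
Byte 1: 0xF3 = 11110011, payload 011 (3 bits).
Byte 2: 0x83 = 10000011 (10xxxxxx ✓), payload 000011.
Byte 3: 0x96 = 10010110 (10xxxxxx ✓), payload 010110.
Byte 4: 0xA1 = 10100001 (10xxxxxx ✓), payload 100001.
Concatenate: 011000011010110100001 = 0xC35A1 (21 bits → U+C35A1).

U+C35A1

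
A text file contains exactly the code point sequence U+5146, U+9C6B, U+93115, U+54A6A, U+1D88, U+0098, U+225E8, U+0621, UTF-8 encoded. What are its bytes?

E5 85 86 E9 B1 AB F2 93 84 95 F1 94 A9 AA E1 B6 88 C2 98 F0 A2 97 A8 D8 A1

U+5146: 3-byte form → E5 85 86.
U+9C6B: 3-byte form → E9 B1 AB.
U+93115: 4-byte form → F2 93 84 95.
U+54A6A: 4-byte form → F1 94 A9 AA.
U+1D88: 3-byte form → E1 B6 88.
U+0098: 2-byte form → C2 98.
U+225E8: 4-byte form → F0 A2 97 A8.
U+0621: 2-byte form → D8 A1.
Concatenated (25 bytes): E5 85 86 E9 B1 AB F2 93 84 95 F1 94 A9 AA E1 B6 88 C2 98 F0 A2 97 A8 D8 A1.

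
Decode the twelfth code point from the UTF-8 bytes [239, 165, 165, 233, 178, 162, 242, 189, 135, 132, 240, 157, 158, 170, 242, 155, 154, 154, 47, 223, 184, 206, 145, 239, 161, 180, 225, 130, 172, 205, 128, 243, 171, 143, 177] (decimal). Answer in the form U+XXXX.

U+EB3F1

Offset 0: leading byte 0xEF = 11101111 → 3-byte char #1 = EF A5 A5.
Offset 3: leading byte 0xE9 = 11101001 → 3-byte char #2 = E9 B2 A2.
Offset 6: leading byte 0xF2 = 11110010 → 4-byte char #3 = F2 BD 87 84.
Offset 10: leading byte 0xF0 = 11110000 → 4-byte char #4 = F0 9D 9E AA.
Offset 14: leading byte 0xF2 = 11110010 → 4-byte char #5 = F2 9B 9A 9A.
Offset 18: leading byte 0x2F = 00101111 → 1-byte char #6 = 2F.
Offset 19: leading byte 0xDF = 11011111 → 2-byte char #7 = DF B8.
Offset 21: leading byte 0xCE = 11001110 → 2-byte char #8 = CE 91.
Offset 23: leading byte 0xEF = 11101111 → 3-byte char #9 = EF A1 B4.
Offset 26: leading byte 0xE1 = 11100001 → 3-byte char #10 = E1 82 AC.
Offset 29: leading byte 0xCD = 11001101 → 2-byte char #11 = CD 80.
Offset 31: leading byte 0xF3 = 11110011 → 4-byte char #12 = F3 AB 8F B1.
Leading byte 0xF3 = 11110011 matches 11110xxx → 4-byte sequence.
Byte 1: 0xF3 = 11110011, payload 011 (3 bits).
Byte 2: 0xAB = 10101011 (10xxxxxx ✓), payload 101011.
Byte 3: 0x8F = 10001111 (10xxxxxx ✓), payload 001111.
Byte 4: 0xB1 = 10110001 (10xxxxxx ✓), payload 110001.
Concatenate: 011101011001111110001 = 0xEB3F1 (21 bits → U+EB3F1).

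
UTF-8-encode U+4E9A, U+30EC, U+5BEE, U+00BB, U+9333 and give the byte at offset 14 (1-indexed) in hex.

0xB3

1-indexed offset 14 is 0-indexed offset 13.
U+4E9A → 3-byte form E4 BA 9A at offsets 0–2.
U+30EC → 3-byte form E3 83 AC at offsets 3–5.
U+5BEE → 3-byte form E5 AF AE at offsets 6–8.
U+00BB → 2-byte form C2 BB at offsets 9–10.
U+9333 → 3-byte form E9 8C B3 at offsets 11–13.
Offset 13 falls in char 5's range; it's byte 3 of E9 8C B3 = 0xB3.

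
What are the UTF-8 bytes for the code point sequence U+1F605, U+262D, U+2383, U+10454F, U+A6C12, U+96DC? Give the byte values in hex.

U+1F605: 4-byte form → F0 9F 98 85.
U+262D: 3-byte form → E2 98 AD.
U+2383: 3-byte form → E2 8E 83.
U+10454F: 4-byte form → F4 84 95 8F.
U+A6C12: 4-byte form → F2 A6 B0 92.
U+96DC: 3-byte form → E9 9B 9C.
Concatenated (21 bytes): F0 9F 98 85 E2 98 AD E2 8E 83 F4 84 95 8F F2 A6 B0 92 E9 9B 9C.

F0 9F 98 85 E2 98 AD E2 8E 83 F4 84 95 8F F2 A6 B0 92 E9 9B 9C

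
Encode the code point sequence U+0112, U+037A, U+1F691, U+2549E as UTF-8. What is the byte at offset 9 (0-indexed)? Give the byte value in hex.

0xA5

U+0112 → 2-byte form C4 92 at offsets 0–1.
U+037A → 2-byte form CD BA at offsets 2–3.
U+1F691 → 4-byte form F0 9F 9A 91 at offsets 4–7.
U+2549E → 4-byte form F0 A5 92 9E at offsets 8–11.
Offset 9 falls in char 4's range; it's byte 2 of F0 A5 92 9E = 0xA5.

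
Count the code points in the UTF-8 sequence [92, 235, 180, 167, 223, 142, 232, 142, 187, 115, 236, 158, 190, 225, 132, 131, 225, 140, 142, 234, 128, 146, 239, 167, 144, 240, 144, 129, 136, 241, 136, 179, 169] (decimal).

Byte at offset 0: 0x5C = 01011100 → 1-byte char (#1). Advance 1.
Byte at offset 1: 0xEB = 11101011 → 3-byte char (#2). Advance 3.
Byte at offset 4: 0xDF = 11011111 → 2-byte char (#3). Advance 2.
Byte at offset 6: 0xE8 = 11101000 → 3-byte char (#4). Advance 3.
Byte at offset 9: 0x73 = 01110011 → 1-byte char (#5). Advance 1.
Byte at offset 10: 0xEC = 11101100 → 3-byte char (#6). Advance 3.
Byte at offset 13: 0xE1 = 11100001 → 3-byte char (#7). Advance 3.
Byte at offset 16: 0xE1 = 11100001 → 3-byte char (#8). Advance 3.
Byte at offset 19: 0xEA = 11101010 → 3-byte char (#9). Advance 3.
Byte at offset 22: 0xEF = 11101111 → 3-byte char (#10). Advance 3.
Byte at offset 25: 0xF0 = 11110000 → 4-byte char (#11). Advance 4.
Byte at offset 29: 0xF1 = 11110001 → 4-byte char (#12). Advance 4.
Reached end at offset 33 after 12 code points.

12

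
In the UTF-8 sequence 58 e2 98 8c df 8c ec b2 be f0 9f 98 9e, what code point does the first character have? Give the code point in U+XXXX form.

Offset 0: leading byte 0x58 = 01011000 → 1-byte char #1 = 58.
Leading byte 0x58 = 01011000 matches 0xxxxxxx → 1-byte sequence.
Byte 1: 0x58 = 01011000, payload 1011000 (7 bits).
Concatenate: 1011000 = 0x58 (7 bits → U+0058).

U+0058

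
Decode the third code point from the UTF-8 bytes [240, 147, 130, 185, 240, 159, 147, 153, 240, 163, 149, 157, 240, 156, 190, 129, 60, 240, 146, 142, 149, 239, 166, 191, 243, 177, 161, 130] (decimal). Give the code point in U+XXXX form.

Offset 0: leading byte 0xF0 = 11110000 → 4-byte char #1 = F0 93 82 B9.
Offset 4: leading byte 0xF0 = 11110000 → 4-byte char #2 = F0 9F 93 99.
Offset 8: leading byte 0xF0 = 11110000 → 4-byte char #3 = F0 A3 95 9D.
Leading byte 0xF0 = 11110000 matches 11110xxx → 4-byte sequence.
Byte 1: 0xF0 = 11110000, payload 000 (3 bits).
Byte 2: 0xA3 = 10100011 (10xxxxxx ✓), payload 100011.
Byte 3: 0x95 = 10010101 (10xxxxxx ✓), payload 010101.
Byte 4: 0x9D = 10011101 (10xxxxxx ✓), payload 011101.
Concatenate: 000100011010101011101 = 0x2355D (21 bits → U+2355D).

U+2355D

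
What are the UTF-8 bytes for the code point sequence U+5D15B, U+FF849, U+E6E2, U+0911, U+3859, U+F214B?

F1 9D 85 9B F3 BF A1 89 EE 9B A2 E0 A4 91 E3 A1 99 F3 B2 85 8B

U+5D15B: 4-byte form → F1 9D 85 9B.
U+FF849: 4-byte form → F3 BF A1 89.
U+E6E2: 3-byte form → EE 9B A2.
U+0911: 3-byte form → E0 A4 91.
U+3859: 3-byte form → E3 A1 99.
U+F214B: 4-byte form → F3 B2 85 8B.
Concatenated (21 bytes): F1 9D 85 9B F3 BF A1 89 EE 9B A2 E0 A4 91 E3 A1 99 F3 B2 85 8B.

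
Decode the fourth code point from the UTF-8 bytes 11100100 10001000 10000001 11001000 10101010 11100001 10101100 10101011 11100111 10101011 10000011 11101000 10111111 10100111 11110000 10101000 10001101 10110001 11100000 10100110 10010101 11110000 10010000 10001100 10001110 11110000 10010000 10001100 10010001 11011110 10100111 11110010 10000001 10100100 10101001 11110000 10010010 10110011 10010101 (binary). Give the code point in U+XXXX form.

U+7AC3

Offset 0: leading byte 0xE4 = 11100100 → 3-byte char #1 = E4 88 81.
Offset 3: leading byte 0xC8 = 11001000 → 2-byte char #2 = C8 AA.
Offset 5: leading byte 0xE1 = 11100001 → 3-byte char #3 = E1 AC AB.
Offset 8: leading byte 0xE7 = 11100111 → 3-byte char #4 = E7 AB 83.
Leading byte 0xE7 = 11100111 matches 1110xxxx → 3-byte sequence.
Byte 1: 0xE7 = 11100111, payload 0111 (4 bits).
Byte 2: 0xAB = 10101011 (10xxxxxx ✓), payload 101011.
Byte 3: 0x83 = 10000011 (10xxxxxx ✓), payload 000011.
Concatenate: 0111101011000011 = 0x7AC3 (16 bits → U+7AC3).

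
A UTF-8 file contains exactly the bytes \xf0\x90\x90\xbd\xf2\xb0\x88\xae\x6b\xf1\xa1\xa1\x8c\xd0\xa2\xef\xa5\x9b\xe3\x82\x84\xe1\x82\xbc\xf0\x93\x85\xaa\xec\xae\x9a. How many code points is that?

10

Byte at offset 0: 0xF0 = 11110000 → 4-byte char (#1). Advance 4.
Byte at offset 4: 0xF2 = 11110010 → 4-byte char (#2). Advance 4.
Byte at offset 8: 0x6B = 01101011 → 1-byte char (#3). Advance 1.
Byte at offset 9: 0xF1 = 11110001 → 4-byte char (#4). Advance 4.
Byte at offset 13: 0xD0 = 11010000 → 2-byte char (#5). Advance 2.
Byte at offset 15: 0xEF = 11101111 → 3-byte char (#6). Advance 3.
Byte at offset 18: 0xE3 = 11100011 → 3-byte char (#7). Advance 3.
Byte at offset 21: 0xE1 = 11100001 → 3-byte char (#8). Advance 3.
Byte at offset 24: 0xF0 = 11110000 → 4-byte char (#9). Advance 4.
Byte at offset 28: 0xEC = 11101100 → 3-byte char (#10). Advance 3.
Reached end at offset 31 after 10 code points.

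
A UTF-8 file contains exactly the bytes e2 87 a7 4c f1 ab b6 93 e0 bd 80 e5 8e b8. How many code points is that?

5

Byte at offset 0: 0xE2 = 11100010 → 3-byte char (#1). Advance 3.
Byte at offset 3: 0x4C = 01001100 → 1-byte char (#2). Advance 1.
Byte at offset 4: 0xF1 = 11110001 → 4-byte char (#3). Advance 4.
Byte at offset 8: 0xE0 = 11100000 → 3-byte char (#4). Advance 3.
Byte at offset 11: 0xE5 = 11100101 → 3-byte char (#5). Advance 3.
Reached end at offset 14 after 5 code points.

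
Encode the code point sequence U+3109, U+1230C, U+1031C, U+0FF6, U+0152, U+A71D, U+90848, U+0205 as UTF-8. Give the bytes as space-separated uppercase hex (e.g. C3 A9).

U+3109: 3-byte form → E3 84 89.
U+1230C: 4-byte form → F0 92 8C 8C.
U+1031C: 4-byte form → F0 90 8C 9C.
U+0FF6: 3-byte form → E0 BF B6.
U+0152: 2-byte form → C5 92.
U+A71D: 3-byte form → EA 9C 9D.
U+90848: 4-byte form → F2 90 A1 88.
U+0205: 2-byte form → C8 85.
Concatenated (25 bytes): E3 84 89 F0 92 8C 8C F0 90 8C 9C E0 BF B6 C5 92 EA 9C 9D F2 90 A1 88 C8 85.

E3 84 89 F0 92 8C 8C F0 90 8C 9C E0 BF B6 C5 92 EA 9C 9D F2 90 A1 88 C8 85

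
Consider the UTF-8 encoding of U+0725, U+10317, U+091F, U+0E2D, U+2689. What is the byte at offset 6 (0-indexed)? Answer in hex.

U+0725 → 2-byte form DC A5 at offsets 0–1.
U+10317 → 4-byte form F0 90 8C 97 at offsets 2–5.
U+091F → 3-byte form E0 A4 9F at offsets 6–8.
Offset 6 falls in char 3's range; it's byte 1 of E0 A4 9F = 0xE0.

0xE0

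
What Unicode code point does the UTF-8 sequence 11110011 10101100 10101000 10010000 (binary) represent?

Leading byte 0xF3 = 11110011 matches 11110xxx → 4-byte sequence.
Byte 1: 0xF3 = 11110011, payload 011 (3 bits).
Byte 2: 0xAC = 10101100 (10xxxxxx ✓), payload 101100.
Byte 3: 0xA8 = 10101000 (10xxxxxx ✓), payload 101000.
Byte 4: 0x90 = 10010000 (10xxxxxx ✓), payload 010000.
Concatenate: 011101100101000010000 = 0xECA10 (21 bits → U+ECA10).

U+ECA10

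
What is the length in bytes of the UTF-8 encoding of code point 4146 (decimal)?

3

U+1032 = 0x1032. UTF-8 uses 1 byte below 0x80, 2 below 0x800, 3 below 0x10000, 4 up to 0x10FFFF. 0x1032 is in U+0800–U+FFFF → 3 bytes.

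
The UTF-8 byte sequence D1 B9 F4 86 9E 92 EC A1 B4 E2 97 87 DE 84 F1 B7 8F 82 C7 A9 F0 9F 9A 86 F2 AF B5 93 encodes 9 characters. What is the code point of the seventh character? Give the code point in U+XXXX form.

Offset 0: leading byte 0xD1 = 11010001 → 2-byte char #1 = D1 B9.
Offset 2: leading byte 0xF4 = 11110100 → 4-byte char #2 = F4 86 9E 92.
Offset 6: leading byte 0xEC = 11101100 → 3-byte char #3 = EC A1 B4.
Offset 9: leading byte 0xE2 = 11100010 → 3-byte char #4 = E2 97 87.
Offset 12: leading byte 0xDE = 11011110 → 2-byte char #5 = DE 84.
Offset 14: leading byte 0xF1 = 11110001 → 4-byte char #6 = F1 B7 8F 82.
Offset 18: leading byte 0xC7 = 11000111 → 2-byte char #7 = C7 A9.
Leading byte 0xC7 = 11000111 matches 110xxxxx → 2-byte sequence.
Byte 1: 0xC7 = 11000111, payload 00111 (5 bits).
Byte 2: 0xA9 = 10101001 (10xxxxxx ✓), payload 101001.
Concatenate: 00111101001 = 0x1E9 (11 bits → U+01E9).

U+01E9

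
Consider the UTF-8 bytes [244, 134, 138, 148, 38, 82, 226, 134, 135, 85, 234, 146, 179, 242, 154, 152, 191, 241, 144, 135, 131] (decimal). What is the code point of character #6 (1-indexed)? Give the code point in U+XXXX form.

Offset 0: leading byte 0xF4 = 11110100 → 4-byte char #1 = F4 86 8A 94.
Offset 4: leading byte 0x26 = 00100110 → 1-byte char #2 = 26.
Offset 5: leading byte 0x52 = 01010010 → 1-byte char #3 = 52.
Offset 6: leading byte 0xE2 = 11100010 → 3-byte char #4 = E2 86 87.
Offset 9: leading byte 0x55 = 01010101 → 1-byte char #5 = 55.
Offset 10: leading byte 0xEA = 11101010 → 3-byte char #6 = EA 92 B3.
Leading byte 0xEA = 11101010 matches 1110xxxx → 3-byte sequence.
Byte 1: 0xEA = 11101010, payload 1010 (4 bits).
Byte 2: 0x92 = 10010010 (10xxxxxx ✓), payload 010010.
Byte 3: 0xB3 = 10110011 (10xxxxxx ✓), payload 110011.
Concatenate: 1010010010110011 = 0xA4B3 (16 bits → U+A4B3).

U+A4B3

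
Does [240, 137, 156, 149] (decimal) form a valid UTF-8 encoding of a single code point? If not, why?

invalid (overlong encoding)

Leading byte 0xF0 = 11110000 → 4-byte form.
Continuation bytes all match 10xxxxxx. Payload decodes to 0x9715.
But 0x9715 < 0x10000, the minimum for a 4-byte sequence — this is an overlong encoding.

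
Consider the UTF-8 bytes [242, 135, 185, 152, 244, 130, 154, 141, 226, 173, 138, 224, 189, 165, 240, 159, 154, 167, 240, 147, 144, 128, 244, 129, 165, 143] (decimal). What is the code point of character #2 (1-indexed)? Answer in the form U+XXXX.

U+10268D

Offset 0: leading byte 0xF2 = 11110010 → 4-byte char #1 = F2 87 B9 98.
Offset 4: leading byte 0xF4 = 11110100 → 4-byte char #2 = F4 82 9A 8D.
Leading byte 0xF4 = 11110100 matches 11110xxx → 4-byte sequence.
Byte 1: 0xF4 = 11110100, payload 100 (3 bits).
Byte 2: 0x82 = 10000010 (10xxxxxx ✓), payload 000010.
Byte 3: 0x9A = 10011010 (10xxxxxx ✓), payload 011010.
Byte 4: 0x8D = 10001101 (10xxxxxx ✓), payload 001101.
Concatenate: 100000010011010001101 = 0x10268D (21 bits → U+10268D).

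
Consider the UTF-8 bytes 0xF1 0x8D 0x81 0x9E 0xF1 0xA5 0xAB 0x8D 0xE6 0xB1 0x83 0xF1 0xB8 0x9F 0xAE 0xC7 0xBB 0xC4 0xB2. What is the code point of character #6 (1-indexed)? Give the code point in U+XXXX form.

U+0132

Offset 0: leading byte 0xF1 = 11110001 → 4-byte char #1 = F1 8D 81 9E.
Offset 4: leading byte 0xF1 = 11110001 → 4-byte char #2 = F1 A5 AB 8D.
Offset 8: leading byte 0xE6 = 11100110 → 3-byte char #3 = E6 B1 83.
Offset 11: leading byte 0xF1 = 11110001 → 4-byte char #4 = F1 B8 9F AE.
Offset 15: leading byte 0xC7 = 11000111 → 2-byte char #5 = C7 BB.
Offset 17: leading byte 0xC4 = 11000100 → 2-byte char #6 = C4 B2.
Leading byte 0xC4 = 11000100 matches 110xxxxx → 2-byte sequence.
Byte 1: 0xC4 = 11000100, payload 00100 (5 bits).
Byte 2: 0xB2 = 10110010 (10xxxxxx ✓), payload 110010.
Concatenate: 00100110010 = 0x132 (11 bits → U+0132).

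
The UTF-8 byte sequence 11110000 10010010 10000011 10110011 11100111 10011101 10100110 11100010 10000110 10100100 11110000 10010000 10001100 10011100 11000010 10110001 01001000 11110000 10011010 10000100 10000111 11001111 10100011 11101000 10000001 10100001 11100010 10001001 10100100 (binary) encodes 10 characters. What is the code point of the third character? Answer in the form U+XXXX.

Offset 0: leading byte 0xF0 = 11110000 → 4-byte char #1 = F0 92 83 B3.
Offset 4: leading byte 0xE7 = 11100111 → 3-byte char #2 = E7 9D A6.
Offset 7: leading byte 0xE2 = 11100010 → 3-byte char #3 = E2 86 A4.
Leading byte 0xE2 = 11100010 matches 1110xxxx → 3-byte sequence.
Byte 1: 0xE2 = 11100010, payload 0010 (4 bits).
Byte 2: 0x86 = 10000110 (10xxxxxx ✓), payload 000110.
Byte 3: 0xA4 = 10100100 (10xxxxxx ✓), payload 100100.
Concatenate: 0010000110100100 = 0x21A4 (16 bits → U+21A4).

U+21A4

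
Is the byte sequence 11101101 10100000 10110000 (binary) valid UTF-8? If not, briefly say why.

Structurally a 3-byte sequence; payload = 0xD830.
But 0xD830 is in U+D800–U+DFFF, the surrogate range. Surrogates are not Unicode scalar values and are forbidden in UTF-8.

invalid (encodes a surrogate (U+D800–U+DFFF))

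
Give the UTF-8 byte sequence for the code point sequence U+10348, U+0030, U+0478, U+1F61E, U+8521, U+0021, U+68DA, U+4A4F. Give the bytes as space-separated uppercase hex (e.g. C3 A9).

F0 90 8D 88 30 D1 B8 F0 9F 98 9E E8 94 A1 21 E6 A3 9A E4 A9 8F

U+10348: 4-byte form → F0 90 8D 88.
U+0030: 1-byte form → 30.
U+0478: 2-byte form → D1 B8.
U+1F61E: 4-byte form → F0 9F 98 9E.
U+8521: 3-byte form → E8 94 A1.
U+0021: 1-byte form → 21.
U+68DA: 3-byte form → E6 A3 9A.
U+4A4F: 3-byte form → E4 A9 8F.
Concatenated (21 bytes): F0 90 8D 88 30 D1 B8 F0 9F 98 9E E8 94 A1 21 E6 A3 9A E4 A9 8F.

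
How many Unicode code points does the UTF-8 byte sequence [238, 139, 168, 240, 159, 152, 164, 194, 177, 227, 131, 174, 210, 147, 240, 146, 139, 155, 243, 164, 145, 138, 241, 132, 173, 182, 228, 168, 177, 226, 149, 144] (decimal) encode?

10

Byte at offset 0: 0xEE = 11101110 → 3-byte char (#1). Advance 3.
Byte at offset 3: 0xF0 = 11110000 → 4-byte char (#2). Advance 4.
Byte at offset 7: 0xC2 = 11000010 → 2-byte char (#3). Advance 2.
Byte at offset 9: 0xE3 = 11100011 → 3-byte char (#4). Advance 3.
Byte at offset 12: 0xD2 = 11010010 → 2-byte char (#5). Advance 2.
Byte at offset 14: 0xF0 = 11110000 → 4-byte char (#6). Advance 4.
Byte at offset 18: 0xF3 = 11110011 → 4-byte char (#7). Advance 4.
Byte at offset 22: 0xF1 = 11110001 → 4-byte char (#8). Advance 4.
Byte at offset 26: 0xE4 = 11100100 → 3-byte char (#9). Advance 3.
Byte at offset 29: 0xE2 = 11100010 → 3-byte char (#10). Advance 3.
Reached end at offset 32 after 10 code points.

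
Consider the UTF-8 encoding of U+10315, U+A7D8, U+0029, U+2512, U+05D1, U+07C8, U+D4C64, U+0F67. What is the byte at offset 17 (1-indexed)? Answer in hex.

1-indexed offset 17 is 0-indexed offset 16.
U+10315 → 4-byte form F0 90 8C 95 at offsets 0–3.
U+A7D8 → 3-byte form EA 9F 98 at offsets 4–6.
U+0029 → 1-byte form 29 at offsets 7–7.
U+2512 → 3-byte form E2 94 92 at offsets 8–10.
U+05D1 → 2-byte form D7 91 at offsets 11–12.
U+07C8 → 2-byte form DF 88 at offsets 13–14.
U+D4C64 → 4-byte form F3 94 B1 A4 at offsets 15–18.
Offset 16 falls in char 7's range; it's byte 2 of F3 94 B1 A4 = 0x94.

0x94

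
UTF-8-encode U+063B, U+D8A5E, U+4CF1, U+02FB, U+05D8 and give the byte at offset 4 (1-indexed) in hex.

1-indexed offset 4 is 0-indexed offset 3.
U+063B → 2-byte form D8 BB at offsets 0–1.
U+D8A5E → 4-byte form F3 98 A9 9E at offsets 2–5.
Offset 3 falls in char 2's range; it's byte 2 of F3 98 A9 9E = 0x98.

0x98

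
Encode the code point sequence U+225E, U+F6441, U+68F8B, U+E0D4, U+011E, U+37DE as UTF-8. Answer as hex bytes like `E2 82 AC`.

U+225E: 3-byte form → E2 89 9E.
U+F6441: 4-byte form → F3 B6 91 81.
U+68F8B: 4-byte form → F1 A8 BE 8B.
U+E0D4: 3-byte form → EE 83 94.
U+011E: 2-byte form → C4 9E.
U+37DE: 3-byte form → E3 9F 9E.
Concatenated (19 bytes): E2 89 9E F3 B6 91 81 F1 A8 BE 8B EE 83 94 C4 9E E3 9F 9E.

E2 89 9E F3 B6 91 81 F1 A8 BE 8B EE 83 94 C4 9E E3 9F 9E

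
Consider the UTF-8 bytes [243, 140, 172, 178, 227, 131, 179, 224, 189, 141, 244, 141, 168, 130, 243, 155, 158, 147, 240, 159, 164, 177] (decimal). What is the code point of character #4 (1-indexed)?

Offset 0: leading byte 0xF3 = 11110011 → 4-byte char #1 = F3 8C AC B2.
Offset 4: leading byte 0xE3 = 11100011 → 3-byte char #2 = E3 83 B3.
Offset 7: leading byte 0xE0 = 11100000 → 3-byte char #3 = E0 BD 8D.
Offset 10: leading byte 0xF4 = 11110100 → 4-byte char #4 = F4 8D A8 82.
Leading byte 0xF4 = 11110100 matches 11110xxx → 4-byte sequence.
Byte 1: 0xF4 = 11110100, payload 100 (3 bits).
Byte 2: 0x8D = 10001101 (10xxxxxx ✓), payload 001101.
Byte 3: 0xA8 = 10101000 (10xxxxxx ✓), payload 101000.
Byte 4: 0x82 = 10000010 (10xxxxxx ✓), payload 000010.
Concatenate: 100001101101000000010 = 0x10DA02 (21 bits → U+10DA02).

U+10DA02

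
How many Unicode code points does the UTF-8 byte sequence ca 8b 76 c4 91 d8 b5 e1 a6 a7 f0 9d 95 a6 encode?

6

Byte at offset 0: 0xCA = 11001010 → 2-byte char (#1). Advance 2.
Byte at offset 2: 0x76 = 01110110 → 1-byte char (#2). Advance 1.
Byte at offset 3: 0xC4 = 11000100 → 2-byte char (#3). Advance 2.
Byte at offset 5: 0xD8 = 11011000 → 2-byte char (#4). Advance 2.
Byte at offset 7: 0xE1 = 11100001 → 3-byte char (#5). Advance 3.
Byte at offset 10: 0xF0 = 11110000 → 4-byte char (#6). Advance 4.
Reached end at offset 14 after 6 code points.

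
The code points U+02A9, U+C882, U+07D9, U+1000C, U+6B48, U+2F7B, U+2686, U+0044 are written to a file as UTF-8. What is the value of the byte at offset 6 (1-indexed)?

0xDF

1-indexed offset 6 is 0-indexed offset 5.
U+02A9 → 2-byte form CA A9 at offsets 0–1.
U+C882 → 3-byte form EC A2 82 at offsets 2–4.
U+07D9 → 2-byte form DF 99 at offsets 5–6.
Offset 5 falls in char 3's range; it's byte 1 of DF 99 = 0xDF.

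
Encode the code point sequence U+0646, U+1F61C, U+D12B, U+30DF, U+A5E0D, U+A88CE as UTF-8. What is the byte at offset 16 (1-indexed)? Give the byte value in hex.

0x8D

1-indexed offset 16 is 0-indexed offset 15.
U+0646 → 2-byte form D9 86 at offsets 0–1.
U+1F61C → 4-byte form F0 9F 98 9C at offsets 2–5.
U+D12B → 3-byte form ED 84 AB at offsets 6–8.
U+30DF → 3-byte form E3 83 9F at offsets 9–11.
U+A5E0D → 4-byte form F2 A5 B8 8D at offsets 12–15.
Offset 15 falls in char 5's range; it's byte 4 of F2 A5 B8 8D = 0x8D.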